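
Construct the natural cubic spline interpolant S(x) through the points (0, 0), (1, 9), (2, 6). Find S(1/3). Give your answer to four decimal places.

Put σ_i = S'' at the i-th knot. Here h = (1, 1) and Δ = (9, -3), so the interior equations h_(i-1)·σ_(i-1) + 2(h_(i-1)+h_i)·σ_i + h_i·σ_(i+1) = 6(Δ_i − Δ_(i-1)) read
  1·σ_0 + 4·σ_1 + 1·σ_2 = 6(Δ_1 - Δ_0) = -72
Natural end conditions: σ_0 = σ_2 = 0.
Forward elimination and back-substitution give σ_0 = 0, σ_1 = -18, σ_2 = 0.
On [0, 1], S(x) = 0 + 12·x + 0·x² - 3·x³.
With x = 1/3: S(1/3) = 35/9.

3.8889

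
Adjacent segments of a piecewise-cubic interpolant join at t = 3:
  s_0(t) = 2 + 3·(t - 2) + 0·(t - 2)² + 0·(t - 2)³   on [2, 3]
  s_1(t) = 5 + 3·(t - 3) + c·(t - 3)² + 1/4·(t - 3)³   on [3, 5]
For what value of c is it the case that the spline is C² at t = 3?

0

s_0''(t) = 0 + 0·(t - 2), so s_0''(3) = 0. On the right, s_1''(3) = 2c, so c = 0.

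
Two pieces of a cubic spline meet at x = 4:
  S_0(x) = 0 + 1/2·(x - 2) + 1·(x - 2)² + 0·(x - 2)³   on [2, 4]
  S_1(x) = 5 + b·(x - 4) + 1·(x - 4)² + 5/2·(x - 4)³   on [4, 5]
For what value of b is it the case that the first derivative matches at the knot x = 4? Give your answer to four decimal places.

4.5000

S_0'(x) = 1/2 + 2·(x - 2) + 0·(x - 2)², so S_0'(4) = 9/2. On the right, S_1'(4) = b, so b = 9/2.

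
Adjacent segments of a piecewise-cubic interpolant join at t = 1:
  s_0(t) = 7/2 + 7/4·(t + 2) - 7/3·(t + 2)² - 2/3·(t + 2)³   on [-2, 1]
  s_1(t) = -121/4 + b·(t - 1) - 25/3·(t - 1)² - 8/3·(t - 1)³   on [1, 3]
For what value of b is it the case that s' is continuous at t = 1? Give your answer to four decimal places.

s_0'(t) = 7/4 - 14/3·(t + 2) - 2·(t + 2)², so s_0'(1) = -121/4. On the right, s_1'(1) = b, so b = -121/4.

-30.2500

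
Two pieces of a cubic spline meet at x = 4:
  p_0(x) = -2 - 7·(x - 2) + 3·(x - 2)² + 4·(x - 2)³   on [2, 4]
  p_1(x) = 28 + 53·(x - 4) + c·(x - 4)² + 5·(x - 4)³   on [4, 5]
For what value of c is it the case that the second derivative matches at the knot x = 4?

p_0''(x) = 6 + 24·(x - 2), so p_0''(4) = 54. On the right, p_1''(4) = 2c, so c = 27.

27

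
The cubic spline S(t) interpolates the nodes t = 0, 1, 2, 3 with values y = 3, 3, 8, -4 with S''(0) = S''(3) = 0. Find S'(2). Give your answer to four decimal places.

-2.2667

Write M_i for S''(x_i). With h_i = 1, 1, 1 and divided differences Δ_i = 0, 5, -12, the continuity of S' gives the tridiagonal system
  1·M_0 + 4·M_1 + 1·M_2 = 6(Δ_1 - Δ_0) = 30
  1·M_1 + 4·M_2 + 1·M_3 = 6(Δ_2 - Δ_1) = -102
Natural end conditions: M_0 = M_3 = 0.
Solving: M_0 = 0, M_1 = 74/5, M_2 = -146/5, M_3 = 0.
On [2, 3], S'(t) = b_2 + 2c_2·(t - 2) + 3d_2·(t - 2)² with b_2 = Δ_2 - h_2(2M_2 + M_3)/6 = -34/15, c_2 = M_2/2 = -73/5, d_2 = (M_3 - M_2)/(6h_2) = 73/15. So S'(2) = -34/15.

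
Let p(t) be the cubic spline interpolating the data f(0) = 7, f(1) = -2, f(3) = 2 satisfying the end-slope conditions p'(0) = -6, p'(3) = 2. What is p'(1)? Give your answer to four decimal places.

-6.3333

Put M_i = p'' at the i-th knot. Here h = (1, 2) and Δ = (-9, 2), so the interior equations h_(i-1)·M_(i-1) + 2(h_(i-1)+h_i)·M_i + h_i·M_(i+1) = 6(Δ_i − Δ_(i-1)) read
  1·M_0 + 6·M_1 + 2·M_2 = 6(Δ_1 - Δ_0) = 66
Clamped end conditions give two more equations: 2h_0·M_0 + h_0·M_1 = 6(Δ_0 - p'(0)) = -18 and h_1·M_1 + 2h_1·M_2 = 6(p'(3) - Δ_1) = 0.
Solving: M_0 = -52/3, M_1 = 50/3, M_2 = -25/3.
On [1, 3], p'(t) = b_1 + 2c_1·(t - 1) + 3d_1·(t - 1)² with b_1 = Δ_1 - h_1(2M_1 + M_2)/6 = -19/3, c_1 = M_1/2 = 25/3, d_1 = (M_2 - M_1)/(6h_1) = -25/12. So p'(1) = -19/3.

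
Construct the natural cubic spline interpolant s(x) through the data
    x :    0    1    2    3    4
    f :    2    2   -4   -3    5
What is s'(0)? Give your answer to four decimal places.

1.9821

With σ_i denoting the second derivative at x_i, h_i = 1, 1, 1, 1, and Δ_i = (y_(i+1) − y_i)/h_i = 0, -6, 1, 8:
  1·σ_0 + 4·σ_1 + 1·σ_2 = 6(Δ_1 - Δ_0) = -36
  1·σ_1 + 4·σ_2 + 1·σ_3 = 6(Δ_2 - Δ_1) = 42
  1·σ_2 + 4·σ_3 + 1·σ_4 = 6(Δ_3 - Δ_2) = 42
Natural end conditions: σ_0 = σ_4 = 0.
Hence σ_0 = 0, σ_1 = -333/28, σ_2 = 81/7, σ_3 = 213/28, σ_4 = 0.
On [0, 1], s'(x) = b_0 + 2c_0·x + 3d_0·x² with b_0 = Δ_0 - h_0(2σ_0 + σ_1)/6 = 111/56, c_0 = σ_0/2 = 0, d_0 = (σ_1 - σ_0)/(6h_0) = -111/56. So s'(0) = 111/56.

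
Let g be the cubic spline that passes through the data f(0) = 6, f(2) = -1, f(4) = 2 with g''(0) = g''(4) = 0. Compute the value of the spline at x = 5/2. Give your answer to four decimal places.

Write M_i for g''(x_i). With h_i = 2, 2 and divided differences Δ_i = -7/2, 3/2, the continuity of g' gives the tridiagonal system
  2·M_0 + 8·M_1 + 2·M_2 = 6(Δ_1 - Δ_0) = 30
Natural end conditions: M_0 = M_2 = 0.
Solving the tridiagonal system: M_0 = 0, M_1 = 15/4, M_2 = 0.
On [2, 4], g(x) = -1 - 1·(x - 2) + 15/8·(x - 2)² - 5/16·(x - 2)³.
With (x - 2) = 1/2: g(5/2) = -137/128.

-1.0703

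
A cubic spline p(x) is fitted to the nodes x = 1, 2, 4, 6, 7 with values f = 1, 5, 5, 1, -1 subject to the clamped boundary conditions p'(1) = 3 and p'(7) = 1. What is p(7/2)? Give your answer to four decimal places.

5.7401

Let m_i = p''(x_i). Step sizes h_i = 1, 2, 2, 1; slopes of the chords Δ_i = (y_(i+1) - y_i)/h_i = 4, 0, -2, -2.
  1·m_0 + 6·m_1 + 2·m_2 = 6(Δ_1 - Δ_0) = -24
  2·m_1 + 8·m_2 + 2·m_3 = 6(Δ_2 - Δ_1) = -12
  2·m_2 + 6·m_3 + 1·m_4 = 6(Δ_3 - Δ_2) = 0
Clamped end conditions give two more equations: 2h_0·m_0 + h_0·m_1 = 6(Δ_0 - p'(1)) = 6 and h_3·m_3 + 2h_3·m_4 = 6(p'(7) - Δ_3) = 18.
Forward elimination and back-substitution give m_0 = 181/33, m_1 = -164/33, m_2 = 1/6, m_3 = -56/33, m_4 = 325/33.
On [2, 4], p(x) = 5 + 215/66·(x - 2) - 82/33·(x - 2)² + 113/264·(x - 2)³.
With (x - 2) = 3/2: p(7/2) = 4041/704.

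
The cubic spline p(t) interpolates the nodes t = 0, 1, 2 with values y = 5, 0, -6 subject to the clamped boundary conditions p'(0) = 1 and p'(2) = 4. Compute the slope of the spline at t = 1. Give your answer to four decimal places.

Write σ_i for p''(x_i). With h_i = 1, 1 and divided differences Δ_i = -5, -6, the continuity of p' gives the tridiagonal system
  1·σ_0 + 4·σ_1 + 1·σ_2 = 6(Δ_1 - Δ_0) = -6
Clamped end conditions give two more equations: 2h_0·σ_0 + h_0·σ_1 = 6(Δ_0 - p'(0)) = -36 and h_1·σ_1 + 2h_1·σ_2 = 6(p'(2) - Δ_1) = 60.
Solving the tridiagonal system: σ_0 = -15, σ_1 = -6, σ_2 = 33.
On [1, 2], p'(t) = b_1 + 2c_1·(t - 1) + 3d_1·(t - 1)² with b_1 = Δ_1 - h_1(2σ_1 + σ_2)/6 = -19/2, c_1 = σ_1/2 = -3, d_1 = (σ_2 - σ_1)/(6h_1) = 13/2. So p'(1) = -19/2.

-9.5000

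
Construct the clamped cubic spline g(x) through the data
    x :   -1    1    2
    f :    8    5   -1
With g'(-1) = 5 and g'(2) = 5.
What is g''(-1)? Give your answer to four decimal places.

Put M_i = g'' at the i-th knot. Here h = (2, 1) and Δ = (-3/2, -6), so the interior equations h_(i-1)·M_(i-1) + 2(h_(i-1)+h_i)·M_i + h_i·M_(i+1) = 6(Δ_i − Δ_(i-1)) read
  2·M_0 + 6·M_1 + 1·M_2 = 6(Δ_1 - Δ_0) = -27
Clamped end conditions give two more equations: 2h_0·M_0 + h_0·M_1 = 6(Δ_0 - g'(-1)) = -39 and h_1·M_1 + 2h_1·M_2 = 6(g'(2) - Δ_1) = 66.
Hence M_0 = -21/4, M_1 = -9, M_2 = 75/2.

-5.2500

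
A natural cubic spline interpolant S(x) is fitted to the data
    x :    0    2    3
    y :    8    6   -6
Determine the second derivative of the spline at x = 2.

-11

Let m_i = S''(x_i). Step sizes h_i = 2, 1; slopes of the chords Δ_i = (y_(i+1) - y_i)/h_i = -1, -12.
  2·m_0 + 6·m_1 + 1·m_2 = 6(Δ_1 - Δ_0) = -66
Natural end conditions: m_0 = m_2 = 0.
Hence m_0 = 0, m_1 = -11, m_2 = 0.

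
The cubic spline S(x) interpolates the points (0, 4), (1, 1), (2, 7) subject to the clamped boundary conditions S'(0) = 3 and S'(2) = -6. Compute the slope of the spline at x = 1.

Write σ_i for S''(x_i). With h_i = 1, 1 and divided differences Δ_i = -3, 6, the continuity of S' gives the tridiagonal system
  1·σ_0 + 4·σ_1 + 1·σ_2 = 6(Δ_1 - Δ_0) = 54
Clamped end conditions give two more equations: 2h_0·σ_0 + h_0·σ_1 = 6(Δ_0 - S'(0)) = -36 and h_1·σ_1 + 2h_1·σ_2 = 6(S'(2) - Δ_1) = -72.
Hence σ_0 = -36, σ_1 = 36, σ_2 = -54.
On [1, 2], S'(x) = b_1 + 2c_1·(x - 1) + 3d_1·(x - 1)² with b_1 = Δ_1 - h_1(2σ_1 + σ_2)/6 = 3, c_1 = σ_1/2 = 18, d_1 = (σ_2 - σ_1)/(6h_1) = -15. So S'(1) = 3.

3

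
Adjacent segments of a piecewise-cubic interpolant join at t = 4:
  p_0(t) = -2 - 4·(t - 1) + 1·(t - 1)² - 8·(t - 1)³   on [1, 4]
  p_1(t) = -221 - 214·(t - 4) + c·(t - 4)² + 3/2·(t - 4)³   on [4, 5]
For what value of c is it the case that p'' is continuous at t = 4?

-71

p_0''(t) = 2 - 48·(t - 1), so p_0''(4) = -142. On the right, p_1''(4) = 2c, so c = -71.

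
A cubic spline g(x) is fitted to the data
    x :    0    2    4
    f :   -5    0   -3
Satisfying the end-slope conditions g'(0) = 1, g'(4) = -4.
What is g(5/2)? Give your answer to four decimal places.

0.3281

Let M_i = g''(x_i). Step sizes h_i = 2, 2; slopes of the chords Δ_i = (y_(i+1) - y_i)/h_i = 5/2, -3/2.
  2·M_0 + 8·M_1 + 2·M_2 = 6(Δ_1 - Δ_0) = -24
Clamped end conditions give two more equations: 2h_0·M_0 + h_0·M_1 = 6(Δ_0 - g'(0)) = 9 and h_1·M_1 + 2h_1·M_2 = 6(g'(4) - Δ_1) = -15.
Hence M_0 = 4, M_1 = -7/2, M_2 = -2.
On [2, 4], g(x) = 0 + 3/2·(x - 2) - 7/4·(x - 2)² + 1/8·(x - 2)³.
With (x - 2) = 1/2: g(5/2) = 21/64.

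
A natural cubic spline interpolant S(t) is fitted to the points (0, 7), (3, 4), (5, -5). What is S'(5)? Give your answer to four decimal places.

-5.2000

Write M_i for S''(x_i). With h_i = 3, 2 and divided differences Δ_i = -1, -9/2, the continuity of S' gives the tridiagonal system
  3·M_0 + 10·M_1 + 2·M_2 = 6(Δ_1 - Δ_0) = -21
Natural end conditions: M_0 = M_2 = 0.
Solving the tridiagonal system: M_0 = 0, M_1 = -21/10, M_2 = 0.
On [3, 5], S'(t) = b_1 + 2c_1·(t - 3) + 3d_1·(t - 3)² with b_1 = Δ_1 - h_1(2M_1 + M_2)/6 = -31/10, c_1 = M_1/2 = -21/20, d_1 = (M_2 - M_1)/(6h_1) = 7/40. So S'(5) = -26/5.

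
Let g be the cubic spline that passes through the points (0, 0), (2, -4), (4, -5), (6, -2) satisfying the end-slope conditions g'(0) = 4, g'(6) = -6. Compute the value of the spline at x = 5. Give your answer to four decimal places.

Put σ_i = g'' at the i-th knot. Here h = (2, 2, 2) and Δ = (-2, -1/2, 3/2), so the interior equations h_(i-1)·σ_(i-1) + 2(h_(i-1)+h_i)·σ_i + h_i·σ_(i+1) = 6(Δ_i − Δ_(i-1)) read
  2·σ_0 + 8·σ_1 + 2·σ_2 = 6(Δ_1 - Δ_0) = 9
  2·σ_1 + 8·σ_2 + 2·σ_3 = 6(Δ_2 - Δ_1) = 12
Clamped end conditions give two more equations: 2h_0·σ_0 + h_0·σ_1 = 6(Δ_0 - g'(0)) = -36 and h_2·σ_2 + 2h_2·σ_3 = 6(g'(6) - Δ_2) = -45.
Hence σ_0 = -31/3, σ_1 = 8/3, σ_2 = 25/6, σ_3 = -40/3.
On [4, 6], g(x) = -5 + 19/6·(x - 4) + 25/12·(x - 4)² - 35/24·(x - 4)³.
With (x - 4) = 1: g(5) = -29/24.

-1.2083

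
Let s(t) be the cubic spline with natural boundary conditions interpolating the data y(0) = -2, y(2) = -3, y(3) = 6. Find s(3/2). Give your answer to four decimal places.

-4.8281

Write σ_i for s''(x_i). With h_i = 2, 1 and divided differences Δ_i = -1/2, 9, the continuity of s' gives the tridiagonal system
  2·σ_0 + 6·σ_1 + 1·σ_2 = 6(Δ_1 - Δ_0) = 57
Natural end conditions: σ_0 = σ_2 = 0.
Solving: σ_0 = 0, σ_1 = 19/2, σ_2 = 0.
On [0, 2], s(t) = -2 - 11/3·t + 0·t² + 19/24·t³.
With t = 3/2: s(3/2) = -309/64.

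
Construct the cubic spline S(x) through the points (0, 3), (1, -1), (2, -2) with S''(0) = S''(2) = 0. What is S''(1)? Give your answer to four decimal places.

4.5000

Write M_i for S''(x_i). With h_i = 1, 1 and divided differences Δ_i = -4, -1, the continuity of S' gives the tridiagonal system
  1·M_0 + 4·M_1 + 1·M_2 = 6(Δ_1 - Δ_0) = 18
Natural end conditions: M_0 = M_2 = 0.
Forward elimination and back-substitution give M_0 = 0, M_1 = 9/2, M_2 = 0.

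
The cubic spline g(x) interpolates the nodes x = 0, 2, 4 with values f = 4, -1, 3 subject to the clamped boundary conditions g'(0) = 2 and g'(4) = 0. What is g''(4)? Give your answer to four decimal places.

-6.8750

With M_i denoting the second derivative at x_i, h_i = 2, 2, and Δ_i = (y_(i+1) − y_i)/h_i = -5/2, 2:
  2·M_0 + 8·M_1 + 2·M_2 = 6(Δ_1 - Δ_0) = 27
Clamped end conditions give two more equations: 2h_0·M_0 + h_0·M_1 = 6(Δ_0 - g'(0)) = -27 and h_1·M_1 + 2h_1·M_2 = 6(g'(4) - Δ_1) = -12.
Hence M_0 = -85/8, M_1 = 31/4, M_2 = -55/8.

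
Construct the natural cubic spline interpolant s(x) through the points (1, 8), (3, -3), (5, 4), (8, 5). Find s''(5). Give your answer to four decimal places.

-3.4211

Let M_i = s''(x_i). Step sizes h_i = 2, 2, 3; slopes of the chords Δ_i = (y_(i+1) - y_i)/h_i = -11/2, 7/2, 1/3.
  2·M_0 + 8·M_1 + 2·M_2 = 6(Δ_1 - Δ_0) = 54
  2·M_1 + 10·M_2 + 3·M_3 = 6(Δ_2 - Δ_1) = -19
Natural end conditions: M_0 = M_3 = 0.
Forward elimination and back-substitution give M_0 = 0, M_1 = 289/38, M_2 = -65/19, M_3 = 0.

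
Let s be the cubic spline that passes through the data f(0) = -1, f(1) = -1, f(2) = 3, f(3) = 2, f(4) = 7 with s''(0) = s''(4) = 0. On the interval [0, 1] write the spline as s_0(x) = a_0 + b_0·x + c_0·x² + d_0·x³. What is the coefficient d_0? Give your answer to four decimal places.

1.5357

Put M_i = s'' at the i-th knot. Here h = (1, 1, 1, 1) and Δ = (0, 4, -1, 5), so the interior equations h_(i-1)·M_(i-1) + 2(h_(i-1)+h_i)·M_i + h_i·M_(i+1) = 6(Δ_i − Δ_(i-1)) read
  1·M_0 + 4·M_1 + 1·M_2 = 6(Δ_1 - Δ_0) = 24
  1·M_1 + 4·M_2 + 1·M_3 = 6(Δ_2 - Δ_1) = -30
  1·M_2 + 4·M_3 + 1·M_4 = 6(Δ_3 - Δ_2) = 36
Natural end conditions: M_0 = M_4 = 0.
Solving the tridiagonal system: M_0 = 0, M_1 = 129/14, M_2 = -90/7, M_3 = 171/14, M_4 = 0.
On [0, 1], with s_0(x) = a_0 + b_0·x + c_0·x² + d_0·x³: c_0 = M_0/2 = 0, d_0 = (M_1 - M_0)/(6h_0) = 43/28, b_0 = Δ_0 - h_0(2M_0 + M_1)/6 = -43/28.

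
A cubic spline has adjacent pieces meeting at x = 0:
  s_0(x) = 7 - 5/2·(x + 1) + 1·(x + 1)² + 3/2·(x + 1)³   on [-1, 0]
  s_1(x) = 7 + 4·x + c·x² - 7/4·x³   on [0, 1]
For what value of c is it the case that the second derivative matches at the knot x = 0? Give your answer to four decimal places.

s_0''(x) = 2 + 9·(x + 1), so s_0''(0) = 11. On the right, s_1''(0) = 2c, so c = 11/2.

5.5000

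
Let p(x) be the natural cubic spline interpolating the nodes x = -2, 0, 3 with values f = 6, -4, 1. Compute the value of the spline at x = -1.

0

Put σ_i = p'' at the i-th knot. Here h = (2, 3) and Δ = (-5, 5/3), so the interior equations h_(i-1)·σ_(i-1) + 2(h_(i-1)+h_i)·σ_i + h_i·σ_(i+1) = 6(Δ_i − Δ_(i-1)) read
  2·σ_0 + 10·σ_1 + 3·σ_2 = 6(Δ_1 - Δ_0) = 40
Natural end conditions: σ_0 = σ_2 = 0.
Solving: σ_0 = 0, σ_1 = 4, σ_2 = 0.
On [-2, 0], p(x) = 6 - 19/3·(x + 2) + 0·(x + 2)² + 1/3·(x + 2)³.
With (x + 2) = 1: p(-1) = 0.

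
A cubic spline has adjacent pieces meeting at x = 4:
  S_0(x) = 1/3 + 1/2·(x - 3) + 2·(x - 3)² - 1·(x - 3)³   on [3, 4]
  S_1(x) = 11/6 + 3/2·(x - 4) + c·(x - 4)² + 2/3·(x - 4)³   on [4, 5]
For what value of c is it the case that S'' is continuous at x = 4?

-1

S_0''(x) = 4 - 6·(x - 3), so S_0''(4) = -2. On the right, S_1''(4) = 2c, so c = -1.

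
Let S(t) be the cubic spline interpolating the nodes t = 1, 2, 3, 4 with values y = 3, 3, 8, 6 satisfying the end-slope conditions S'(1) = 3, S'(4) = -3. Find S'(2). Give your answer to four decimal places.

With M_i denoting the second derivative at x_i, h_i = 1, 1, 1, and Δ_i = (y_(i+1) − y_i)/h_i = 0, 5, -2:
  1·M_0 + 4·M_1 + 1·M_2 = 6(Δ_1 - Δ_0) = 30
  1·M_1 + 4·M_2 + 1·M_3 = 6(Δ_2 - Δ_1) = -42
Clamped end conditions give two more equations: 2h_0·M_0 + h_0·M_1 = 6(Δ_0 - S'(1)) = -18 and h_2·M_2 + 2h_2·M_3 = 6(S'(4) - Δ_2) = -6.
Forward elimination and back-substitution give M_0 = -84/5, M_1 = 78/5, M_2 = -78/5, M_3 = 24/5.
On [2, 3], S'(t) = b_1 + 2c_1·(t - 2) + 3d_1·(t - 2)² with b_1 = Δ_1 - h_1(2M_1 + M_2)/6 = 12/5, c_1 = M_1/2 = 39/5, d_1 = (M_2 - M_1)/(6h_1) = -26/5. So S'(2) = 12/5.

2.4000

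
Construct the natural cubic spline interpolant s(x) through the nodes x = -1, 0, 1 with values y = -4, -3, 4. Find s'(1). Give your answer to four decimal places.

Let m_i = s''(x_i). Step sizes h_i = 1, 1; slopes of the chords Δ_i = (y_(i+1) - y_i)/h_i = 1, 7.
  1·m_0 + 4·m_1 + 1·m_2 = 6(Δ_1 - Δ_0) = 36
Natural end conditions: m_0 = m_2 = 0.
Solving the tridiagonal system: m_0 = 0, m_1 = 9, m_2 = 0.
On [0, 1], s'(x) = b_1 + 2c_1·x + 3d_1·x² with b_1 = Δ_1 - h_1(2m_1 + m_2)/6 = 4, c_1 = m_1/2 = 9/2, d_1 = (m_2 - m_1)/(6h_1) = -3/2. So s'(1) = 17/2.

8.5000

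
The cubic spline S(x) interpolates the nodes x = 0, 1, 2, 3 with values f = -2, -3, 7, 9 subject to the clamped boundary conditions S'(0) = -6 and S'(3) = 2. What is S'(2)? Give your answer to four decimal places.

Put M_i = S'' at the i-th knot. Here h = (1, 1, 1) and Δ = (-1, 10, 2), so the interior equations h_(i-1)·M_(i-1) + 2(h_(i-1)+h_i)·M_i + h_i·M_(i+1) = 6(Δ_i − Δ_(i-1)) read
  1·M_0 + 4·M_1 + 1·M_2 = 6(Δ_1 - Δ_0) = 66
  1·M_1 + 4·M_2 + 1·M_3 = 6(Δ_2 - Δ_1) = -48
Clamped end conditions give two more equations: 2h_0·M_0 + h_0·M_1 = 6(Δ_0 - S'(0)) = 30 and h_2·M_2 + 2h_2·M_3 = 6(S'(3) - Δ_2) = 0.
Forward elimination and back-substitution give M_0 = 74/15, M_1 = 302/15, M_2 = -292/15, M_3 = 146/15.
On [2, 3], S'(x) = b_2 + 2c_2·(x - 2) + 3d_2·(x - 2)² with b_2 = Δ_2 - h_2(2M_2 + M_3)/6 = 103/15, c_2 = M_2/2 = -146/15, d_2 = (M_3 - M_2)/(6h_2) = 73/15. So S'(2) = 103/15.

6.8667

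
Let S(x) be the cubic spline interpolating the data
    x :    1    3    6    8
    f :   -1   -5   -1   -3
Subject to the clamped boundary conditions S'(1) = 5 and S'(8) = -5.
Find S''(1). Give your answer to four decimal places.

-13.1042

Let M_i = S''(x_i). Step sizes h_i = 2, 3, 2; slopes of the chords Δ_i = (y_(i+1) - y_i)/h_i = -2, 4/3, -1.
  2·M_0 + 10·M_1 + 3·M_2 = 6(Δ_1 - Δ_0) = 20
  3·M_1 + 10·M_2 + 2·M_3 = 6(Δ_2 - Δ_1) = -14
Clamped end conditions give two more equations: 2h_0·M_0 + h_0·M_1 = 6(Δ_0 - S'(1)) = -42 and h_2·M_2 + 2h_2·M_3 = 6(S'(8) - Δ_2) = -24.
Hence M_0 = -629/48, M_1 = 125/24, M_2 = -47/24, M_3 = -241/48.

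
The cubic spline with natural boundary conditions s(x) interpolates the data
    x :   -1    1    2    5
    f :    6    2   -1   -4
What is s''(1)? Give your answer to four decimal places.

Put M_i = s'' at the i-th knot. Here h = (2, 1, 3) and Δ = (-2, -3, -1), so the interior equations h_(i-1)·M_(i-1) + 2(h_(i-1)+h_i)·M_i + h_i·M_(i+1) = 6(Δ_i − Δ_(i-1)) read
  2·M_0 + 6·M_1 + 1·M_2 = 6(Δ_1 - Δ_0) = -6
  1·M_1 + 8·M_2 + 3·M_3 = 6(Δ_2 - Δ_1) = 12
Natural end conditions: M_0 = M_3 = 0.
Solving the tridiagonal system: M_0 = 0, M_1 = -60/47, M_2 = 78/47, M_3 = 0.

-1.2766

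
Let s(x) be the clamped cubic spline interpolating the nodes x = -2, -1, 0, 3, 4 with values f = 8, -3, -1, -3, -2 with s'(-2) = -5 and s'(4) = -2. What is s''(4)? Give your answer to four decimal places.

-11.8333

With M_i denoting the second derivative at x_i, h_i = 1, 1, 3, 1, and Δ_i = (y_(i+1) − y_i)/h_i = -11, 2, -2/3, 1:
  1·M_0 + 4·M_1 + 1·M_2 = 6(Δ_1 - Δ_0) = 78
  1·M_1 + 8·M_2 + 3·M_3 = 6(Δ_2 - Δ_1) = -16
  3·M_2 + 8·M_3 + 1·M_4 = 6(Δ_3 - Δ_2) = 10
Clamped end conditions give two more equations: 2h_0·M_0 + h_0·M_1 = 6(Δ_0 - s'(-2)) = -36 and h_3·M_3 + 2h_3·M_4 = 6(s'(4) - Δ_3) = -18.
Solving the tridiagonal system: M_0 = -197/6, M_1 = 89/3, M_2 = -47/6, M_3 = 17/3, M_4 = -71/6.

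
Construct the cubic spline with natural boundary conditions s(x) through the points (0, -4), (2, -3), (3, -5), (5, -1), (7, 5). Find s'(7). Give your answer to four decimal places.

With M_i denoting the second derivative at x_i, h_i = 2, 1, 2, 2, and Δ_i = (y_(i+1) − y_i)/h_i = 1/2, -2, 2, 3:
  2·M_0 + 6·M_1 + 1·M_2 = 6(Δ_1 - Δ_0) = -15
  1·M_1 + 6·M_2 + 2·M_3 = 6(Δ_2 - Δ_1) = 24
  2·M_2 + 8·M_3 + 2·M_4 = 6(Δ_3 - Δ_2) = 6
Natural end conditions: M_0 = M_4 = 0.
Solving: M_0 = 0, M_1 = -105/32, M_2 = 75/16, M_3 = -27/64, M_4 = 0.
On [5, 7], s'(x) = b_3 + 2c_3·(x - 5) + 3d_3·(x - 5)² with b_3 = Δ_3 - h_3(2M_3 + M_4)/6 = 105/32, c_3 = M_3/2 = -27/128, d_3 = (M_4 - M_3)/(6h_3) = 9/256. So s'(7) = 183/64.

2.8594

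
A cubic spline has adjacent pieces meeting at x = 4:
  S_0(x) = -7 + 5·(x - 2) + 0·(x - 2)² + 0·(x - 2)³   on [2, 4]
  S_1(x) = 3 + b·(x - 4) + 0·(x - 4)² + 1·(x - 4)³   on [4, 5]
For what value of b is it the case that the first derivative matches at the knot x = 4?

5

S_0'(x) = 5 + 0·(x - 2) + 0·(x - 2)², so S_0'(4) = 5. On the right, S_1'(4) = b, so b = 5.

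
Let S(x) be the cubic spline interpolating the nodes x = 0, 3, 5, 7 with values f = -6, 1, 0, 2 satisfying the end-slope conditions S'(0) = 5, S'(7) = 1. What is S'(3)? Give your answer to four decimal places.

-0.0946

With σ_i denoting the second derivative at x_i, h_i = 3, 2, 2, and Δ_i = (y_(i+1) − y_i)/h_i = 7/3, -1/2, 1:
  3·σ_0 + 10·σ_1 + 2·σ_2 = 6(Δ_1 - Δ_0) = -17
  2·σ_1 + 8·σ_2 + 2·σ_3 = 6(Δ_2 - Δ_1) = 9
Clamped end conditions give two more equations: 2h_0·σ_0 + h_0·σ_1 = 6(Δ_0 - S'(0)) = -16 and h_2·σ_2 + 2h_2·σ_3 = 6(S'(7) - Δ_2) = 0.
Solving the tridiagonal system: σ_0 = -215/111, σ_1 = -54/37, σ_2 = 63/37, σ_3 = -63/74.
On [3, 5], S'(x) = b_1 + 2c_1·(x - 3) + 3d_1·(x - 3)² with b_1 = Δ_1 - h_1(2σ_1 + σ_2)/6 = -7/74, c_1 = σ_1/2 = -27/37, d_1 = (σ_2 - σ_1)/(6h_1) = 39/148. So S'(3) = -7/74.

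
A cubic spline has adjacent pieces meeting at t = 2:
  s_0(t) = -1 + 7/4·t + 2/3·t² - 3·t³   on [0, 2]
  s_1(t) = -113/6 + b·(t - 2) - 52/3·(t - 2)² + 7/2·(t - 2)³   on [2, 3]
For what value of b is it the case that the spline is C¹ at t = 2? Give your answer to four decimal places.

s_0'(t) = 7/4 + 4/3·t - 9·t², so s_0'(2) = -379/12. On the right, s_1'(2) = b, so b = -379/12.

-31.5833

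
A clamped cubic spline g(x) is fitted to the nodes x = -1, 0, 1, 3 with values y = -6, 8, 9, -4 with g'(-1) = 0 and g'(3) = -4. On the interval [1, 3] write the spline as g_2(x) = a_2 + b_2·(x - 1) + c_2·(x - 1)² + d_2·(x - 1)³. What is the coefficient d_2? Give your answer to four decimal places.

Put M_i = g'' at the i-th knot. Here h = (1, 1, 2) and Δ = (14, 1, -13/2), so the interior equations h_(i-1)·M_(i-1) + 2(h_(i-1)+h_i)·M_i + h_i·M_(i+1) = 6(Δ_i − Δ_(i-1)) read
  1·M_0 + 4·M_1 + 1·M_2 = 6(Δ_1 - Δ_0) = -78
  1·M_1 + 6·M_2 + 2·M_3 = 6(Δ_2 - Δ_1) = -45
Clamped end conditions give two more equations: 2h_0·M_0 + h_0·M_1 = 6(Δ_0 - g'(-1)) = 84 and h_2·M_2 + 2h_2·M_3 = 6(g'(3) - Δ_2) = 15.
Solving: M_0 = 1289/22, M_1 = -365/11, M_2 = -85/22, M_3 = 125/22.
On [1, 3], with g_2(x) = a_2 + b_2·(x - 1) + c_2·(x - 1)² + d_2·(x - 1)³: c_2 = M_2/2 = -85/44, d_2 = (M_3 - M_2)/(6h_2) = 35/44, b_2 = Δ_2 - h_2(2M_2 + M_3)/6 = -64/11.

0.7955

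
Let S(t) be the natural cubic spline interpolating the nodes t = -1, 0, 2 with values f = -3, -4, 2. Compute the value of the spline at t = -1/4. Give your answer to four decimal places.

-3.9688

Write M_i for S''(x_i). With h_i = 1, 2 and divided differences Δ_i = -1, 3, the continuity of S' gives the tridiagonal system
  1·M_0 + 6·M_1 + 2·M_2 = 6(Δ_1 - Δ_0) = 24
Natural end conditions: M_0 = M_2 = 0.
Hence M_0 = 0, M_1 = 4, M_2 = 0.
On [-1, 0], S(t) = -3 - 5/3·(t + 1) + 0·(t + 1)² + 2/3·(t + 1)³.
With (t + 1) = 3/4: S(-1/4) = -127/32.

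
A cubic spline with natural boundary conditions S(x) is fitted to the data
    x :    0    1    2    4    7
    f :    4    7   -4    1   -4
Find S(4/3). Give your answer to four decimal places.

Let M_i = S''(x_i). Step sizes h_i = 1, 1, 2, 3; slopes of the chords Δ_i = (y_(i+1) - y_i)/h_i = 3, -11, 5/2, -5/3.
  1·M_0 + 4·M_1 + 1·M_2 = 6(Δ_1 - Δ_0) = -84
  1·M_1 + 6·M_2 + 2·M_3 = 6(Δ_2 - Δ_1) = 81
  2·M_2 + 10·M_3 + 3·M_4 = 6(Δ_3 - Δ_2) = -25
Natural end conditions: M_0 = M_4 = 0.
Forward elimination and back-substitution give M_0 = 0, M_1 = -26, M_2 = 20, M_3 = -13/2, M_4 = 0.
On [1, 2], S(x) = 7 - 17/3·(x - 1) - 13·(x - 1)² + 23/3·(x - 1)³.
With (x - 1) = 1/3: S(4/3) = 320/81.

3.9506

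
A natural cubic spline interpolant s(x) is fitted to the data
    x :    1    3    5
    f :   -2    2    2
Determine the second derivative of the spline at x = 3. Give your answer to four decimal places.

-1.5000

Put M_i = s'' at the i-th knot. Here h = (2, 2) and Δ = (2, 0), so the interior equations h_(i-1)·M_(i-1) + 2(h_(i-1)+h_i)·M_i + h_i·M_(i+1) = 6(Δ_i − Δ_(i-1)) read
  2·M_0 + 8·M_1 + 2·M_2 = 6(Δ_1 - Δ_0) = -12
Natural end conditions: M_0 = M_2 = 0.
Hence M_0 = 0, M_1 = -3/2, M_2 = 0.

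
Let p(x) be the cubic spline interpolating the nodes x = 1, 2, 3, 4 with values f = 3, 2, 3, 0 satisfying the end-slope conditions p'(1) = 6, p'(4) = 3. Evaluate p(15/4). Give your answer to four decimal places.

-0.0469

With σ_i denoting the second derivative at x_i, h_i = 1, 1, 1, and Δ_i = (y_(i+1) − y_i)/h_i = -1, 1, -3:
  1·σ_0 + 4·σ_1 + 1·σ_2 = 6(Δ_1 - Δ_0) = 12
  1·σ_1 + 4·σ_2 + 1·σ_3 = 6(Δ_2 - Δ_1) = -24
Clamped end conditions give two more equations: 2h_0·σ_0 + h_0·σ_1 = 6(Δ_0 - p'(1)) = -42 and h_2·σ_2 + 2h_2·σ_3 = 6(p'(4) - Δ_2) = 36.
Forward elimination and back-substitution give σ_0 = -28, σ_1 = 14, σ_2 = -16, σ_3 = 26.
On [3, 4], p(x) = 3 - 2·(x - 3) - 8·(x - 3)² + 7·(x - 3)³.
With (x - 3) = 3/4: p(15/4) = -3/64.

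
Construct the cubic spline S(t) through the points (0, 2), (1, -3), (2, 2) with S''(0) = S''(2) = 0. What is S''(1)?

15

Put σ_i = S'' at the i-th knot. Here h = (1, 1) and Δ = (-5, 5), so the interior equations h_(i-1)·σ_(i-1) + 2(h_(i-1)+h_i)·σ_i + h_i·σ_(i+1) = 6(Δ_i − Δ_(i-1)) read
  1·σ_0 + 4·σ_1 + 1·σ_2 = 6(Δ_1 - Δ_0) = 60
Natural end conditions: σ_0 = σ_2 = 0.
Forward elimination and back-substitution give σ_0 = 0, σ_1 = 15, σ_2 = 0.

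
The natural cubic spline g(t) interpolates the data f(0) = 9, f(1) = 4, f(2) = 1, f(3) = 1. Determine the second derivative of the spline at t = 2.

Let M_i = g''(x_i). Step sizes h_i = 1, 1, 1; slopes of the chords Δ_i = (y_(i+1) - y_i)/h_i = -5, -3, 0.
  1·M_0 + 4·M_1 + 1·M_2 = 6(Δ_1 - Δ_0) = 12
  1·M_1 + 4·M_2 + 1·M_3 = 6(Δ_2 - Δ_1) = 18
Natural end conditions: M_0 = M_3 = 0.
Solving the tridiagonal system: M_0 = 0, M_1 = 2, M_2 = 4, M_3 = 0.

4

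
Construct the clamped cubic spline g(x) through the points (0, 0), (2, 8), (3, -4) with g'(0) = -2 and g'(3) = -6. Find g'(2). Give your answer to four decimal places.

Write M_i for g''(x_i). With h_i = 2, 1 and divided differences Δ_i = 4, -12, the continuity of g' gives the tridiagonal system
  2·M_0 + 6·M_1 + 1·M_2 = 6(Δ_1 - Δ_0) = -96
Clamped end conditions give two more equations: 2h_0·M_0 + h_0·M_1 = 6(Δ_0 - g'(0)) = 36 and h_1·M_1 + 2h_1·M_2 = 6(g'(3) - Δ_1) = 36.
Solving the tridiagonal system: M_0 = 71/3, M_1 = -88/3, M_2 = 98/3.
On [2, 3], g'(x) = b_1 + 2c_1·(x - 2) + 3d_1·(x - 2)² with b_1 = Δ_1 - h_1(2M_1 + M_2)/6 = -23/3, c_1 = M_1/2 = -44/3, d_1 = (M_2 - M_1)/(6h_1) = 31/3. So g'(2) = -23/3.

-7.6667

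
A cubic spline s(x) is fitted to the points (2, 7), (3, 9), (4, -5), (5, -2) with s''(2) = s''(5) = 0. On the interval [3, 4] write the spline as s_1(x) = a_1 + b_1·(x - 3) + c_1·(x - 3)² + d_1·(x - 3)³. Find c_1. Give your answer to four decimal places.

-16.2000

With M_i denoting the second derivative at x_i, h_i = 1, 1, 1, and Δ_i = (y_(i+1) − y_i)/h_i = 2, -14, 3:
  1·M_0 + 4·M_1 + 1·M_2 = 6(Δ_1 - Δ_0) = -96
  1·M_1 + 4·M_2 + 1·M_3 = 6(Δ_2 - Δ_1) = 102
Natural end conditions: M_0 = M_3 = 0.
Forward elimination and back-substitution give M_0 = 0, M_1 = -162/5, M_2 = 168/5, M_3 = 0.
On [3, 4], with s_1(x) = a_1 + b_1·(x - 3) + c_1·(x - 3)² + d_1·(x - 3)³: c_1 = M_1/2 = -81/5, d_1 = (M_2 - M_1)/(6h_1) = 11, b_1 = Δ_1 - h_1(2M_1 + M_2)/6 = -44/5.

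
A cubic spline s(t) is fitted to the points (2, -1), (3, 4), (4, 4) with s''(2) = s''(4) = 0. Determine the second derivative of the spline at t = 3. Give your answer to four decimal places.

-7.5000

Let M_i = s''(x_i). Step sizes h_i = 1, 1; slopes of the chords Δ_i = (y_(i+1) - y_i)/h_i = 5, 0.
  1·M_0 + 4·M_1 + 1·M_2 = 6(Δ_1 - Δ_0) = -30
Natural end conditions: M_0 = M_2 = 0.
Solving the tridiagonal system: M_0 = 0, M_1 = -15/2, M_2 = 0.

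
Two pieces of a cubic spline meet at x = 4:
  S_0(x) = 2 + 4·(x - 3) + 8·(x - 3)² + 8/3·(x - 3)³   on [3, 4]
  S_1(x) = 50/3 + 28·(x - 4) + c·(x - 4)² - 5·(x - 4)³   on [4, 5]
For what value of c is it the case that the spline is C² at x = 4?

16

S_0''(x) = 16 + 16·(x - 3), so S_0''(4) = 32. On the right, S_1''(4) = 2c, so c = 16.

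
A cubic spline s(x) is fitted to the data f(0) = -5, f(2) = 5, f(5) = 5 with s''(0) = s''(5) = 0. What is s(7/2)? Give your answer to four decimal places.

6.6875

Write M_i for s''(x_i). With h_i = 2, 3 and divided differences Δ_i = 5, 0, the continuity of s' gives the tridiagonal system
  2·M_0 + 10·M_1 + 3·M_2 = 6(Δ_1 - Δ_0) = -30
Natural end conditions: M_0 = M_2 = 0.
Solving: M_0 = 0, M_1 = -3, M_2 = 0.
On [2, 5], s(x) = 5 + 3·(x - 2) - 3/2·(x - 2)² + 1/6·(x - 2)³.
With (x - 2) = 3/2: s(7/2) = 107/16.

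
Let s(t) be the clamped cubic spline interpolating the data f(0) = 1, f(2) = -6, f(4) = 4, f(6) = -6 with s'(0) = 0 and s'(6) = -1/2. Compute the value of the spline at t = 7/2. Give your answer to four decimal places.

Let σ_i = s''(x_i). Step sizes h_i = 2, 2, 2; slopes of the chords Δ_i = (y_(i+1) - y_i)/h_i = -7/2, 5, -5.
  2·σ_0 + 8·σ_1 + 2·σ_2 = 6(Δ_1 - Δ_0) = 51
  2·σ_1 + 8·σ_2 + 2·σ_3 = 6(Δ_2 - Δ_1) = -60
Clamped end conditions give two more equations: 2h_0·σ_0 + h_0·σ_1 = 6(Δ_0 - s'(0)) = -21 and h_2·σ_2 + 2h_2·σ_3 = 6(s'(6) - Δ_2) = 27.
Solving: σ_0 = -35/3, σ_1 = 77/6, σ_2 = -85/6, σ_3 = 83/6.
On [2, 4], s(t) = -6 + 7/6·(t - 2) + 77/12·(t - 2)² - 9/4·(t - 2)³.
With (t - 2) = 3/2: s(7/2) = 83/32.

2.5938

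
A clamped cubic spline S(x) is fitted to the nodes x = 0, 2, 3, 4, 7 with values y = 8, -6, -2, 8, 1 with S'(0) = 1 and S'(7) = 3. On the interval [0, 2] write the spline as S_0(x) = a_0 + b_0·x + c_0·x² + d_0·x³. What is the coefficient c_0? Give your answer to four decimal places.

With M_i denoting the second derivative at x_i, h_i = 2, 1, 1, 3, and Δ_i = (y_(i+1) − y_i)/h_i = -7, 4, 10, -7/3:
  2·M_0 + 6·M_1 + 1·M_2 = 6(Δ_1 - Δ_0) = 66
  1·M_1 + 4·M_2 + 1·M_3 = 6(Δ_2 - Δ_1) = 36
  1·M_2 + 8·M_3 + 3·M_4 = 6(Δ_3 - Δ_2) = -74
Clamped end conditions give two more equations: 2h_0·M_0 + h_0·M_1 = 6(Δ_0 - S'(0)) = -48 and h_3·M_3 + 2h_3·M_4 = 6(S'(7) - Δ_3) = 32.
Hence M_0 = -1590/79, M_1 = 1284/79, M_2 = 690/79, M_3 = -1200/79, M_4 = 3064/237.
On [0, 2], with S_0(x) = a_0 + b_0·x + c_0·x² + d_0·x³: c_0 = M_0/2 = -795/79, d_0 = (M_1 - M_0)/(6h_0) = 479/158, b_0 = Δ_0 - h_0(2M_0 + M_1)/6 = 1.

-10.0633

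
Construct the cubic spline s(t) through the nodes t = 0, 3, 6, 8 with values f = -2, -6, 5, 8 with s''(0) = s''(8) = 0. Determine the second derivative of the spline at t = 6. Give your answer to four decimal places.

-2.2162

Let M_i = s''(x_i). Step sizes h_i = 3, 3, 2; slopes of the chords Δ_i = (y_(i+1) - y_i)/h_i = -4/3, 11/3, 3/2.
  3·M_0 + 12·M_1 + 3·M_2 = 6(Δ_1 - Δ_0) = 30
  3·M_1 + 10·M_2 + 2·M_3 = 6(Δ_2 - Δ_1) = -13
Natural end conditions: M_0 = M_3 = 0.
Hence M_0 = 0, M_1 = 113/37, M_2 = -82/37, M_3 = 0.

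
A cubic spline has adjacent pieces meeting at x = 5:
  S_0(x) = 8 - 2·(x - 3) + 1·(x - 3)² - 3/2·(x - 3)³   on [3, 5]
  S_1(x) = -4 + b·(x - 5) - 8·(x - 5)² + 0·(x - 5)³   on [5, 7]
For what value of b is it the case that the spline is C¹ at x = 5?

S_0'(x) = -2 + 2·(x - 3) - 9/2·(x - 3)², so S_0'(5) = -16. On the right, S_1'(5) = b, so b = -16.

-16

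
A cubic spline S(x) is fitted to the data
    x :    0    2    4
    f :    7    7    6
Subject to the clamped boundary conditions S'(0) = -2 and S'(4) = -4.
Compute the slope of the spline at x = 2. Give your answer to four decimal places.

1.1250

Put σ_i = S'' at the i-th knot. Here h = (2, 2) and Δ = (0, -1/2), so the interior equations h_(i-1)·σ_(i-1) + 2(h_(i-1)+h_i)·σ_i + h_i·σ_(i+1) = 6(Δ_i − Δ_(i-1)) read
  2·σ_0 + 8·σ_1 + 2·σ_2 = 6(Δ_1 - Δ_0) = -3
Clamped end conditions give two more equations: 2h_0·σ_0 + h_0·σ_1 = 6(Δ_0 - S'(0)) = 12 and h_1·σ_1 + 2h_1·σ_2 = 6(S'(4) - Δ_1) = -21.
Solving: σ_0 = 23/8, σ_1 = 1/4, σ_2 = -43/8.
On [2, 4], S'(x) = b_1 + 2c_1·(x - 2) + 3d_1·(x - 2)² with b_1 = Δ_1 - h_1(2σ_1 + σ_2)/6 = 9/8, c_1 = σ_1/2 = 1/8, d_1 = (σ_2 - σ_1)/(6h_1) = -15/32. So S'(2) = 9/8.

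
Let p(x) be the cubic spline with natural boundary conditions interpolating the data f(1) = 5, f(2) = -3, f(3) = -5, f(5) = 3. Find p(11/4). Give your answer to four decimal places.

Put M_i = p'' at the i-th knot. Here h = (1, 1, 2) and Δ = (-8, -2, 4), so the interior equations h_(i-1)·M_(i-1) + 2(h_(i-1)+h_i)·M_i + h_i·M_(i+1) = 6(Δ_i − Δ_(i-1)) read
  1·M_0 + 4·M_1 + 1·M_2 = 6(Δ_1 - Δ_0) = 36
  1·M_1 + 6·M_2 + 2·M_3 = 6(Δ_2 - Δ_1) = 36
Natural end conditions: M_0 = M_3 = 0.
Hence M_0 = 0, M_1 = 180/23, M_2 = 108/23, M_3 = 0.
On [2, 3], p(x) = -3 - 124/23·(x - 2) + 90/23·(x - 2)² - 12/23·(x - 2)³.
With (x - 2) = 3/4: p(11/4) = -81/16.

-5.0625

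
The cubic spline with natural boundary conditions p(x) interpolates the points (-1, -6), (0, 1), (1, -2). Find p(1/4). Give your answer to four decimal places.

1.0703

Write M_i for p''(x_i). With h_i = 1, 1 and divided differences Δ_i = 7, -3, the continuity of p' gives the tridiagonal system
  1·M_0 + 4·M_1 + 1·M_2 = 6(Δ_1 - Δ_0) = -60
Natural end conditions: M_0 = M_2 = 0.
Hence M_0 = 0, M_1 = -15, M_2 = 0.
On [0, 1], p(x) = 1 + 2·x - 15/2·x² + 5/2·x³.
With x = 1/4: p(1/4) = 137/128.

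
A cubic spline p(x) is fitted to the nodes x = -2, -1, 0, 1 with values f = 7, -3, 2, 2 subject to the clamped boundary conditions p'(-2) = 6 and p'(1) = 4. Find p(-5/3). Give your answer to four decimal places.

With M_i denoting the second derivative at x_i, h_i = 1, 1, 1, and Δ_i = (y_(i+1) − y_i)/h_i = -10, 5, 0:
  1·M_0 + 4·M_1 + 1·M_2 = 6(Δ_1 - Δ_0) = 90
  1·M_1 + 4·M_2 + 1·M_3 = 6(Δ_2 - Δ_1) = -30
Clamped end conditions give two more equations: 2h_0·M_0 + h_0·M_1 = 6(Δ_0 - p'(-2)) = -96 and h_2·M_2 + 2h_2·M_3 = 6(p'(1) - Δ_2) = 24.
Forward elimination and back-substitution give M_0 = -214/3, M_1 = 140/3, M_2 = -76/3, M_3 = 74/3.
On [-2, -1], p(x) = 7 + 6·(x + 2) - 107/3·(x + 2)² + 59/3·(x + 2)³.
With (x + 2) = 1/3: p(-5/3) = 467/81.

5.7654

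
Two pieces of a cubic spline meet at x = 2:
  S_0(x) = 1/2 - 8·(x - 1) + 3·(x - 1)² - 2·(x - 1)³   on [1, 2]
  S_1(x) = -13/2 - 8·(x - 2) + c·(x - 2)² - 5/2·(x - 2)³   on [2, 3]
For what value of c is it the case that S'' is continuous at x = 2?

-3

S_0''(x) = 6 - 12·(x - 1), so S_0''(2) = -6. On the right, S_1''(2) = 2c, so c = -3.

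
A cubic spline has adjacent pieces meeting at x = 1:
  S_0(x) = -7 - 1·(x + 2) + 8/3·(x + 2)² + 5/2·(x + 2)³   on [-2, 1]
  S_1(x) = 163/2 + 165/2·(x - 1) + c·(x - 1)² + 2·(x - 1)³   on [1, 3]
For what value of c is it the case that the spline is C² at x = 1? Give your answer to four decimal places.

25.1667

S_0''(x) = 16/3 + 15·(x + 2), so S_0''(1) = 151/3. On the right, S_1''(1) = 2c, so c = 151/6.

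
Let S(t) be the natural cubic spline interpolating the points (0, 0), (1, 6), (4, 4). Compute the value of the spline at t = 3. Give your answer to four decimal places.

6.8889

Let m_i = S''(x_i). Step sizes h_i = 1, 3; slopes of the chords Δ_i = (y_(i+1) - y_i)/h_i = 6, -2/3.
  1·m_0 + 8·m_1 + 3·m_2 = 6(Δ_1 - Δ_0) = -40
Natural end conditions: m_0 = m_2 = 0.
Solving the tridiagonal system: m_0 = 0, m_1 = -5, m_2 = 0.
On [1, 4], S(t) = 6 + 13/3·(t - 1) - 5/2·(t - 1)² + 5/18·(t - 1)³.
With (t - 1) = 2: S(3) = 62/9.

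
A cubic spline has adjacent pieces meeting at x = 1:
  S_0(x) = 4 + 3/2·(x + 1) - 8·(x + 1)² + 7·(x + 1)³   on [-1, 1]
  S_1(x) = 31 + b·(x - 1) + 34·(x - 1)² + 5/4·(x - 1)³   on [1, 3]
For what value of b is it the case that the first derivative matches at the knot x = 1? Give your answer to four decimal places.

S_0'(x) = 3/2 - 16·(x + 1) + 21·(x + 1)², so S_0'(1) = 107/2. On the right, S_1'(1) = b, so b = 107/2.

53.5000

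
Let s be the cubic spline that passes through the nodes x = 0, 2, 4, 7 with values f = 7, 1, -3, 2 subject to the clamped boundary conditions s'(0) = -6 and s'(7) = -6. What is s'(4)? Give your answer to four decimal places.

With m_i denoting the second derivative at x_i, h_i = 2, 2, 3, and Δ_i = (y_(i+1) − y_i)/h_i = -3, -2, 5/3:
  2·m_0 + 8·m_1 + 2·m_2 = 6(Δ_1 - Δ_0) = 6
  2·m_1 + 10·m_2 + 3·m_3 = 6(Δ_2 - Δ_1) = 22
Clamped end conditions give two more equations: 2h_0·m_0 + h_0·m_1 = 6(Δ_0 - s'(0)) = 18 and h_2·m_2 + 2h_2·m_3 = 6(s'(7) - Δ_2) = -46.
Solving the tridiagonal system: m_0 = 205/37, m_1 = -77/37, m_2 = 214/37, m_3 = -1172/111.
On [4, 7], s'(x) = b_2 + 2c_2·(x - 4) + 3d_2·(x - 4)² with b_2 = Δ_2 - h_2(2m_2 + m_3)/6 = 43/37, c_2 = m_2/2 = 107/37, d_2 = (m_3 - m_2)/(6h_2) = -907/999. So s'(4) = 43/37.

1.1622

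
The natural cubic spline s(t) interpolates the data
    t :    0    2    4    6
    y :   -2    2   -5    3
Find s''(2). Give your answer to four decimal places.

-5.9000

Let M_i = s''(x_i). Step sizes h_i = 2, 2, 2; slopes of the chords Δ_i = (y_(i+1) - y_i)/h_i = 2, -7/2, 4.
  2·M_0 + 8·M_1 + 2·M_2 = 6(Δ_1 - Δ_0) = -33
  2·M_1 + 8·M_2 + 2·M_3 = 6(Δ_2 - Δ_1) = 45
Natural end conditions: M_0 = M_3 = 0.
Hence M_0 = 0, M_1 = -59/10, M_2 = 71/10, M_3 = 0.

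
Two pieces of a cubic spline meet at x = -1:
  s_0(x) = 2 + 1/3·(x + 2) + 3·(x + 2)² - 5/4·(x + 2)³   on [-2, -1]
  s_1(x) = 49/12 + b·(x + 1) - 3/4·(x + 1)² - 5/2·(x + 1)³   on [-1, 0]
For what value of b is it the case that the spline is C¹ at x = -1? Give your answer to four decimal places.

2.5833

s_0'(x) = 1/3 + 6·(x + 2) - 15/4·(x + 2)², so s_0'(-1) = 31/12. On the right, s_1'(-1) = b, so b = 31/12.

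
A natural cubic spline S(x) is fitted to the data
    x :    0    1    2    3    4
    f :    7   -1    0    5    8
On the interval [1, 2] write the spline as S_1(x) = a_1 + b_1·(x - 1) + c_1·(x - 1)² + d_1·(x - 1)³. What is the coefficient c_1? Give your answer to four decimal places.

6.2679

With M_i denoting the second derivative at x_i, h_i = 1, 1, 1, 1, and Δ_i = (y_(i+1) − y_i)/h_i = -8, 1, 5, 3:
  1·M_0 + 4·M_1 + 1·M_2 = 6(Δ_1 - Δ_0) = 54
  1·M_1 + 4·M_2 + 1·M_3 = 6(Δ_2 - Δ_1) = 24
  1·M_2 + 4·M_3 + 1·M_4 = 6(Δ_3 - Δ_2) = -12
Natural end conditions: M_0 = M_4 = 0.
Solving: M_0 = 0, M_1 = 351/28, M_2 = 27/7, M_3 = -111/28, M_4 = 0.
On [1, 2], with S_1(x) = a_1 + b_1·(x - 1) + c_1·(x - 1)² + d_1·(x - 1)³: c_1 = M_1/2 = 351/56, d_1 = (M_2 - M_1)/(6h_1) = -81/56, b_1 = Δ_1 - h_1(2M_1 + M_2)/6 = -107/28.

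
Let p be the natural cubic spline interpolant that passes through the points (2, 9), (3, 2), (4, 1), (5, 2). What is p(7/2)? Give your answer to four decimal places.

0.9000

Write σ_i for p''(x_i). With h_i = 1, 1, 1 and divided differences Δ_i = -7, -1, 1, the continuity of p' gives the tridiagonal system
  1·σ_0 + 4·σ_1 + 1·σ_2 = 6(Δ_1 - Δ_0) = 36
  1·σ_1 + 4·σ_2 + 1·σ_3 = 6(Δ_2 - Δ_1) = 12
Natural end conditions: σ_0 = σ_3 = 0.
Hence σ_0 = 0, σ_1 = 44/5, σ_2 = 4/5, σ_3 = 0.
On [3, 4], p(t) = 2 - 61/15·(t - 3) + 22/5·(t - 3)² - 4/3·(t - 3)³.
With (t - 3) = 1/2: p(7/2) = 9/10.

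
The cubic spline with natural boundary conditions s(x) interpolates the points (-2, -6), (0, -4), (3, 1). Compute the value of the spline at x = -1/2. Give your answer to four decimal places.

Write M_i for s''(x_i). With h_i = 2, 3 and divided differences Δ_i = 1, 5/3, the continuity of s' gives the tridiagonal system
  2·M_0 + 10·M_1 + 3·M_2 = 6(Δ_1 - Δ_0) = 4
Natural end conditions: M_0 = M_2 = 0.
Hence M_0 = 0, M_1 = 2/5, M_2 = 0.
On [-2, 0], s(x) = -6 + 13/15·(x + 2) + 0·(x + 2)² + 1/30·(x + 2)³.
With (x + 2) = 3/2: s(-1/2) = -367/80.

-4.5875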